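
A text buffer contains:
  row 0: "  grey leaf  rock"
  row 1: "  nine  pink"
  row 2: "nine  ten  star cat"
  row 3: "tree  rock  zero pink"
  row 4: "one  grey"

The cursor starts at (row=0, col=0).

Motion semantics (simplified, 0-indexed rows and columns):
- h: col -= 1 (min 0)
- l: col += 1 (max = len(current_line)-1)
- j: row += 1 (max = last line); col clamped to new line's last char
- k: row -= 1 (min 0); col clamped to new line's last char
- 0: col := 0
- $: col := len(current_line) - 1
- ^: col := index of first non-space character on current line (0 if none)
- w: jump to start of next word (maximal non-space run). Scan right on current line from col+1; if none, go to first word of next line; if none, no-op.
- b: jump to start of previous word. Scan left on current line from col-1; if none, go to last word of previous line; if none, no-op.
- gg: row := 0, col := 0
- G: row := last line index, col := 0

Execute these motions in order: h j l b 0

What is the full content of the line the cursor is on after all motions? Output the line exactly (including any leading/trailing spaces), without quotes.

After 1 (h): row=0 col=0 char='_'
After 2 (j): row=1 col=0 char='_'
After 3 (l): row=1 col=1 char='_'
After 4 (b): row=0 col=13 char='r'
After 5 (0): row=0 col=0 char='_'

Answer:   grey leaf  rock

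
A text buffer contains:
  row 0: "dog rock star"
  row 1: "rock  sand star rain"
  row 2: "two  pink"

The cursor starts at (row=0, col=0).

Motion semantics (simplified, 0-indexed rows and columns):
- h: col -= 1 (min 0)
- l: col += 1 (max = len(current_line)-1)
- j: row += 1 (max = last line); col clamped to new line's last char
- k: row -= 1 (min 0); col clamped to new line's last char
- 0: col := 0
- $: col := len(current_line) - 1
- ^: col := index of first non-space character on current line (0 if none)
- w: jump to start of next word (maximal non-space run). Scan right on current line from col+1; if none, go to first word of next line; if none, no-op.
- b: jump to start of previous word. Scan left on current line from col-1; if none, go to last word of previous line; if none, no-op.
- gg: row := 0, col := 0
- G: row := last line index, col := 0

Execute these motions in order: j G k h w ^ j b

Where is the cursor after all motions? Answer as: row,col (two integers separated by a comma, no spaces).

Answer: 1,16

Derivation:
After 1 (j): row=1 col=0 char='r'
After 2 (G): row=2 col=0 char='t'
After 3 (k): row=1 col=0 char='r'
After 4 (h): row=1 col=0 char='r'
After 5 (w): row=1 col=6 char='s'
After 6 (^): row=1 col=0 char='r'
After 7 (j): row=2 col=0 char='t'
After 8 (b): row=1 col=16 char='r'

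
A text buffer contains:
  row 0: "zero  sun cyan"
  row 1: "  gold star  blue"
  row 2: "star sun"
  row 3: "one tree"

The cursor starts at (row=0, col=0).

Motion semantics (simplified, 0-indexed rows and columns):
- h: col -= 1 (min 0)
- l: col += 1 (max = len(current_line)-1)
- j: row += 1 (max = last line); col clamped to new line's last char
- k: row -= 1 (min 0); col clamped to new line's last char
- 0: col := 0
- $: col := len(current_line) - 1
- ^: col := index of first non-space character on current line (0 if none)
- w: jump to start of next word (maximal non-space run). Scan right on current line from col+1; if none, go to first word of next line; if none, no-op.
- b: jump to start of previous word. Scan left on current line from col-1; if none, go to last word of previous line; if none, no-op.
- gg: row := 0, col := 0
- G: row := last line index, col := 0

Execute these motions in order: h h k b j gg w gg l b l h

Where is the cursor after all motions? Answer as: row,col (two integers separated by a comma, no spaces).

Answer: 0,0

Derivation:
After 1 (h): row=0 col=0 char='z'
After 2 (h): row=0 col=0 char='z'
After 3 (k): row=0 col=0 char='z'
After 4 (b): row=0 col=0 char='z'
After 5 (j): row=1 col=0 char='_'
After 6 (gg): row=0 col=0 char='z'
After 7 (w): row=0 col=6 char='s'
After 8 (gg): row=0 col=0 char='z'
After 9 (l): row=0 col=1 char='e'
After 10 (b): row=0 col=0 char='z'
After 11 (l): row=0 col=1 char='e'
After 12 (h): row=0 col=0 char='z'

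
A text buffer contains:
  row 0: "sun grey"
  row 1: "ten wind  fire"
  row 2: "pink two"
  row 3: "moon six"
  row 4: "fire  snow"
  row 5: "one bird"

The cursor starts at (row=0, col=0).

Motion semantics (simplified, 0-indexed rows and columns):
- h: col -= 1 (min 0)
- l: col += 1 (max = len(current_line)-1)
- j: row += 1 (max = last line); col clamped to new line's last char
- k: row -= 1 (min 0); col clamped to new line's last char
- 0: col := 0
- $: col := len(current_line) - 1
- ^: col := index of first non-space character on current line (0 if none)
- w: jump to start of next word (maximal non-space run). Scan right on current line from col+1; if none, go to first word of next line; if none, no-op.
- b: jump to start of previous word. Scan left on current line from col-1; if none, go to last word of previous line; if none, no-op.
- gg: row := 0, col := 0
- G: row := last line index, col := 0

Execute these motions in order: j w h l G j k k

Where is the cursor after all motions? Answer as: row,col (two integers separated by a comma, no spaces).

After 1 (j): row=1 col=0 char='t'
After 2 (w): row=1 col=4 char='w'
After 3 (h): row=1 col=3 char='_'
After 4 (l): row=1 col=4 char='w'
After 5 (G): row=5 col=0 char='o'
After 6 (j): row=5 col=0 char='o'
After 7 (k): row=4 col=0 char='f'
After 8 (k): row=3 col=0 char='m'

Answer: 3,0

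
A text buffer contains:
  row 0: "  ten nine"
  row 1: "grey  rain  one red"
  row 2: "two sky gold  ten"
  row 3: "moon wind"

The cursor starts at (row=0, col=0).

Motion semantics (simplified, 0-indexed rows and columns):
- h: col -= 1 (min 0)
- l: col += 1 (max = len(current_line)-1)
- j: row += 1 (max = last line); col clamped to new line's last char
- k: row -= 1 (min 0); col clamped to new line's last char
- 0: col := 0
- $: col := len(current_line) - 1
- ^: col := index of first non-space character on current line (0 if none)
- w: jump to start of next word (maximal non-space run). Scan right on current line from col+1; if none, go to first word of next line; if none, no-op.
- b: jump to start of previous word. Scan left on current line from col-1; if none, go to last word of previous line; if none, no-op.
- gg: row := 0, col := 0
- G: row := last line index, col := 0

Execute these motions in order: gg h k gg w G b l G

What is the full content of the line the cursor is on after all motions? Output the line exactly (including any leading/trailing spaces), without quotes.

Answer: moon wind

Derivation:
After 1 (gg): row=0 col=0 char='_'
After 2 (h): row=0 col=0 char='_'
After 3 (k): row=0 col=0 char='_'
After 4 (gg): row=0 col=0 char='_'
After 5 (w): row=0 col=2 char='t'
After 6 (G): row=3 col=0 char='m'
After 7 (b): row=2 col=14 char='t'
After 8 (l): row=2 col=15 char='e'
After 9 (G): row=3 col=0 char='m'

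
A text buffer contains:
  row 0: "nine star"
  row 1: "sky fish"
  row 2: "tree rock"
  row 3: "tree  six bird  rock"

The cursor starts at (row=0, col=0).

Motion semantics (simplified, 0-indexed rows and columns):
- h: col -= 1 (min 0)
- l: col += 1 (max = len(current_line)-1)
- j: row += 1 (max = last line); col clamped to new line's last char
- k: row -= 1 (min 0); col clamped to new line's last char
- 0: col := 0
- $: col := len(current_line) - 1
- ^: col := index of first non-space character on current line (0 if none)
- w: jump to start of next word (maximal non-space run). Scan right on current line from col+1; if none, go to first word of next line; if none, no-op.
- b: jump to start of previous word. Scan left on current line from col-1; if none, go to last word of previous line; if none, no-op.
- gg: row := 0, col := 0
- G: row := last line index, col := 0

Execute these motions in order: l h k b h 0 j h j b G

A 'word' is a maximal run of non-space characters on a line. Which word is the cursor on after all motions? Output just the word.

Answer: tree

Derivation:
After 1 (l): row=0 col=1 char='i'
After 2 (h): row=0 col=0 char='n'
After 3 (k): row=0 col=0 char='n'
After 4 (b): row=0 col=0 char='n'
After 5 (h): row=0 col=0 char='n'
After 6 (0): row=0 col=0 char='n'
After 7 (j): row=1 col=0 char='s'
After 8 (h): row=1 col=0 char='s'
After 9 (j): row=2 col=0 char='t'
After 10 (b): row=1 col=4 char='f'
After 11 (G): row=3 col=0 char='t'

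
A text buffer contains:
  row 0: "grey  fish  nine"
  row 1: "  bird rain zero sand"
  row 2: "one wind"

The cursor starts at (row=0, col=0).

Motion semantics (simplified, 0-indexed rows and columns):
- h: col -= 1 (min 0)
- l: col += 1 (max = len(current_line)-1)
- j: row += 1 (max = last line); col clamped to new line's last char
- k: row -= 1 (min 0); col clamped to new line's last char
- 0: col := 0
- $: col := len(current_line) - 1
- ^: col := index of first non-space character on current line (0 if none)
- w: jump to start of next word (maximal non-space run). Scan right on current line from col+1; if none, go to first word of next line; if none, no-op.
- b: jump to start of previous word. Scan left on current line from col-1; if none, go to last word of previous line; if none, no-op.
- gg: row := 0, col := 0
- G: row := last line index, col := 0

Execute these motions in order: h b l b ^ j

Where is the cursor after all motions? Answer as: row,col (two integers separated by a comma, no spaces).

After 1 (h): row=0 col=0 char='g'
After 2 (b): row=0 col=0 char='g'
After 3 (l): row=0 col=1 char='r'
After 4 (b): row=0 col=0 char='g'
After 5 (^): row=0 col=0 char='g'
After 6 (j): row=1 col=0 char='_'

Answer: 1,0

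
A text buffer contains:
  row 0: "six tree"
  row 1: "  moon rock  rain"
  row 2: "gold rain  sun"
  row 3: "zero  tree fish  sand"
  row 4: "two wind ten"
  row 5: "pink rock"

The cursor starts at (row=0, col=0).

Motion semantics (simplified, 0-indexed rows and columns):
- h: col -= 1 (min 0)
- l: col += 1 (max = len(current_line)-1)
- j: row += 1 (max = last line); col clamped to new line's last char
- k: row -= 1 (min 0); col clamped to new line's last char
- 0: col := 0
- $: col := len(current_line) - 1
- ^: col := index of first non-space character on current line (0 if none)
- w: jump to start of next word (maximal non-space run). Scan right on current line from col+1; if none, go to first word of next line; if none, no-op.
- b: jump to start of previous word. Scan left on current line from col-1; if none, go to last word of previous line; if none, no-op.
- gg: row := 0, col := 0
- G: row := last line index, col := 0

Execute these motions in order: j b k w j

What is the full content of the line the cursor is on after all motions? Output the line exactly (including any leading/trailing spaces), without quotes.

After 1 (j): row=1 col=0 char='_'
After 2 (b): row=0 col=4 char='t'
After 3 (k): row=0 col=4 char='t'
After 4 (w): row=1 col=2 char='m'
After 5 (j): row=2 col=2 char='l'

Answer: gold rain  sun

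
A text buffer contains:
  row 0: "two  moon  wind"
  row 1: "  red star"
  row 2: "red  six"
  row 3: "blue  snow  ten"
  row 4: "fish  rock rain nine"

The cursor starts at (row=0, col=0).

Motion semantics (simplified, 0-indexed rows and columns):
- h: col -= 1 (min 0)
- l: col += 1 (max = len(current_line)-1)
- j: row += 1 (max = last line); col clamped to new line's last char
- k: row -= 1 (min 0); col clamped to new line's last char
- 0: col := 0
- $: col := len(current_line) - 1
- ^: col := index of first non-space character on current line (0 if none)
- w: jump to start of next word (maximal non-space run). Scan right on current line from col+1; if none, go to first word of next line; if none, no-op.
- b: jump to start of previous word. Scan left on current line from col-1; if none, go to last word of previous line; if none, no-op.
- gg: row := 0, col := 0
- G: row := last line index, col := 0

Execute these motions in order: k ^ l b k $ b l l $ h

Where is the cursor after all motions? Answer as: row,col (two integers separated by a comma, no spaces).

After 1 (k): row=0 col=0 char='t'
After 2 (^): row=0 col=0 char='t'
After 3 (l): row=0 col=1 char='w'
After 4 (b): row=0 col=0 char='t'
After 5 (k): row=0 col=0 char='t'
After 6 ($): row=0 col=14 char='d'
After 7 (b): row=0 col=11 char='w'
After 8 (l): row=0 col=12 char='i'
After 9 (l): row=0 col=13 char='n'
After 10 ($): row=0 col=14 char='d'
After 11 (h): row=0 col=13 char='n'

Answer: 0,13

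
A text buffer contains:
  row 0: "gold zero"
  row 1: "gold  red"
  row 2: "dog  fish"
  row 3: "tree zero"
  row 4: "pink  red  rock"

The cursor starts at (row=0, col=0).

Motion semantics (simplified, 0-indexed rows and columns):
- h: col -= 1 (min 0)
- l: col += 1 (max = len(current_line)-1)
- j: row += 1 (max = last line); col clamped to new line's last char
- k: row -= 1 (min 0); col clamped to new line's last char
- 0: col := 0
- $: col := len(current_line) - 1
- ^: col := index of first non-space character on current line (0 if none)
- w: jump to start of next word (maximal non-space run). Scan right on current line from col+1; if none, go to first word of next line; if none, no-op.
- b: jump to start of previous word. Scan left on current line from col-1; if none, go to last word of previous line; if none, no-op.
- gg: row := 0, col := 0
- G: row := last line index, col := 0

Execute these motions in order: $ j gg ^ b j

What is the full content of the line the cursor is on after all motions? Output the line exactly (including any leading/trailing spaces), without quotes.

After 1 ($): row=0 col=8 char='o'
After 2 (j): row=1 col=8 char='d'
After 3 (gg): row=0 col=0 char='g'
After 4 (^): row=0 col=0 char='g'
After 5 (b): row=0 col=0 char='g'
After 6 (j): row=1 col=0 char='g'

Answer: gold  red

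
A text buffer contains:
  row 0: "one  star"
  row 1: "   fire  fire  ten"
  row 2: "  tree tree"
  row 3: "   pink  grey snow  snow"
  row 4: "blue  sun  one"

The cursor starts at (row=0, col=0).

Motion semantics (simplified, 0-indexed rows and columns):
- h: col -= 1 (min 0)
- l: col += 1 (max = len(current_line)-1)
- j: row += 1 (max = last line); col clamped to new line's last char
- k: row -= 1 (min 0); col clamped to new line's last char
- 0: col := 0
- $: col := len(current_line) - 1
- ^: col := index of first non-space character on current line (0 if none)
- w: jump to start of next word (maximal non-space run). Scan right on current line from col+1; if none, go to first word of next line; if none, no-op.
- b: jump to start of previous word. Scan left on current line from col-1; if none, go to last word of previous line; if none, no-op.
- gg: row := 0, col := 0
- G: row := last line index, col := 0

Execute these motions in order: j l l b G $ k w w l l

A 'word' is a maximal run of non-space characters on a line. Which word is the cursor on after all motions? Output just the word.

After 1 (j): row=1 col=0 char='_'
After 2 (l): row=1 col=1 char='_'
After 3 (l): row=1 col=2 char='_'
After 4 (b): row=0 col=5 char='s'
After 5 (G): row=4 col=0 char='b'
After 6 ($): row=4 col=13 char='e'
After 7 (k): row=3 col=13 char='_'
After 8 (w): row=3 col=14 char='s'
After 9 (w): row=3 col=20 char='s'
After 10 (l): row=3 col=21 char='n'
After 11 (l): row=3 col=22 char='o'

Answer: snow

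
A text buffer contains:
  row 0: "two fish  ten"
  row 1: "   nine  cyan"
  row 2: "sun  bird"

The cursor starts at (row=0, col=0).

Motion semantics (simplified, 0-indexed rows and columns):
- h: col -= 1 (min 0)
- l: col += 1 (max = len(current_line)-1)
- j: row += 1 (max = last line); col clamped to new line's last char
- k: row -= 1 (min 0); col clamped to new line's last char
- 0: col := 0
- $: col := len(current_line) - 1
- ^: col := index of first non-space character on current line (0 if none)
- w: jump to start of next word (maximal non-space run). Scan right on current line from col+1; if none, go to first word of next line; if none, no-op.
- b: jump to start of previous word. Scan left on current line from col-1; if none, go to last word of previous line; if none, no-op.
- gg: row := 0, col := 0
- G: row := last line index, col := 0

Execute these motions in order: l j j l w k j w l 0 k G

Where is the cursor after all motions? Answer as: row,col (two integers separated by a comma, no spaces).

After 1 (l): row=0 col=1 char='w'
After 2 (j): row=1 col=1 char='_'
After 3 (j): row=2 col=1 char='u'
After 4 (l): row=2 col=2 char='n'
After 5 (w): row=2 col=5 char='b'
After 6 (k): row=1 col=5 char='n'
After 7 (j): row=2 col=5 char='b'
After 8 (w): row=2 col=5 char='b'
After 9 (l): row=2 col=6 char='i'
After 10 (0): row=2 col=0 char='s'
After 11 (k): row=1 col=0 char='_'
After 12 (G): row=2 col=0 char='s'

Answer: 2,0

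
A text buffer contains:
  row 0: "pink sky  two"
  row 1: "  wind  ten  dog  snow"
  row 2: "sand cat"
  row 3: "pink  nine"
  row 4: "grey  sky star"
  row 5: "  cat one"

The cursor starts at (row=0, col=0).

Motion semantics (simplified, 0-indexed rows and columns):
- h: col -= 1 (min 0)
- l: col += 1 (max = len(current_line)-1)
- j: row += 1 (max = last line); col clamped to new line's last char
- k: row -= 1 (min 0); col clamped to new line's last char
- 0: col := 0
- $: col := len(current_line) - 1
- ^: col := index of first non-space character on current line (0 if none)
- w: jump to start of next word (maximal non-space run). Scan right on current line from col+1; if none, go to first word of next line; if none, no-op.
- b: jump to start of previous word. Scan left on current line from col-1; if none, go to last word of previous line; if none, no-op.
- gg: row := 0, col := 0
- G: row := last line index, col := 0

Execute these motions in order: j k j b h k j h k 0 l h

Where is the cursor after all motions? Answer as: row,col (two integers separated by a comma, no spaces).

After 1 (j): row=1 col=0 char='_'
After 2 (k): row=0 col=0 char='p'
After 3 (j): row=1 col=0 char='_'
After 4 (b): row=0 col=10 char='t'
After 5 (h): row=0 col=9 char='_'
After 6 (k): row=0 col=9 char='_'
After 7 (j): row=1 col=9 char='e'
After 8 (h): row=1 col=8 char='t'
After 9 (k): row=0 col=8 char='_'
After 10 (0): row=0 col=0 char='p'
After 11 (l): row=0 col=1 char='i'
After 12 (h): row=0 col=0 char='p'

Answer: 0,0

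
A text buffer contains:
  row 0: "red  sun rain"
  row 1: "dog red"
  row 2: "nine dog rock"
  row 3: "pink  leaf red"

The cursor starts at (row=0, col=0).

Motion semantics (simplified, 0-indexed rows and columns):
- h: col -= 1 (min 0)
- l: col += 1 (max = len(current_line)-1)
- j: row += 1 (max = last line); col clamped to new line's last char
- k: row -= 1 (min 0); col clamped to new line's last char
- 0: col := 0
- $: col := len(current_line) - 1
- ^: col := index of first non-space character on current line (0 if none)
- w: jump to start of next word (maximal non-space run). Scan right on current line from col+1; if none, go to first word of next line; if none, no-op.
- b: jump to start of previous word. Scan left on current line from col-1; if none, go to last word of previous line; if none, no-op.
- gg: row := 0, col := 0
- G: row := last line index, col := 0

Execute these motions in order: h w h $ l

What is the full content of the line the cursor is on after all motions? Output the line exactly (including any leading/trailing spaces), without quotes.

After 1 (h): row=0 col=0 char='r'
After 2 (w): row=0 col=5 char='s'
After 3 (h): row=0 col=4 char='_'
After 4 ($): row=0 col=12 char='n'
After 5 (l): row=0 col=12 char='n'

Answer: red  sun rain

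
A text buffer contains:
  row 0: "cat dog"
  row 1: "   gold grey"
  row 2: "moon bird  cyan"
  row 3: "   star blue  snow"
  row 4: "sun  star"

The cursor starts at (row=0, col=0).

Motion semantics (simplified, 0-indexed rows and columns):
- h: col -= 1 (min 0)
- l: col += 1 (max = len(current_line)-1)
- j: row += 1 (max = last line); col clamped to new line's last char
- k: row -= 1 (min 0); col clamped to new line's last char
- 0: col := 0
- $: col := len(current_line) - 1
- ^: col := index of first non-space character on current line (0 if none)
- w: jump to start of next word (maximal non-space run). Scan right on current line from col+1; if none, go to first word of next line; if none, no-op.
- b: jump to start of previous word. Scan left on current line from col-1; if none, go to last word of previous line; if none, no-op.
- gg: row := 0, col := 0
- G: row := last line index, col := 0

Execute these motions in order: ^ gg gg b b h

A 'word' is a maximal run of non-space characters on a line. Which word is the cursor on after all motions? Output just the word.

Answer: cat

Derivation:
After 1 (^): row=0 col=0 char='c'
After 2 (gg): row=0 col=0 char='c'
After 3 (gg): row=0 col=0 char='c'
After 4 (b): row=0 col=0 char='c'
After 5 (b): row=0 col=0 char='c'
After 6 (h): row=0 col=0 char='c'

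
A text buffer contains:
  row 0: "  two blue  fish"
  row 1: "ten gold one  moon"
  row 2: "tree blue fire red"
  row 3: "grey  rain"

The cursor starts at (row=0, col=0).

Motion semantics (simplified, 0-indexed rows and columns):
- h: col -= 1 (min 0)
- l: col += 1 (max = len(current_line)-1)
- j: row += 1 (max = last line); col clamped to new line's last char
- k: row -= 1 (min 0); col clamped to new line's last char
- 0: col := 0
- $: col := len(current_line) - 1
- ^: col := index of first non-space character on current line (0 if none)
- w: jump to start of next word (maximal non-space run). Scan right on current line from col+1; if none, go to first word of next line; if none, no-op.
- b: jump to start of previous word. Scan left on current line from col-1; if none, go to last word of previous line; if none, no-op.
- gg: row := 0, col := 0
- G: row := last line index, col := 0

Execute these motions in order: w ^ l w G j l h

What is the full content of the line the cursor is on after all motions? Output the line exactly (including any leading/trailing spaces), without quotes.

After 1 (w): row=0 col=2 char='t'
After 2 (^): row=0 col=2 char='t'
After 3 (l): row=0 col=3 char='w'
After 4 (w): row=0 col=6 char='b'
After 5 (G): row=3 col=0 char='g'
After 6 (j): row=3 col=0 char='g'
After 7 (l): row=3 col=1 char='r'
After 8 (h): row=3 col=0 char='g'

Answer: grey  rain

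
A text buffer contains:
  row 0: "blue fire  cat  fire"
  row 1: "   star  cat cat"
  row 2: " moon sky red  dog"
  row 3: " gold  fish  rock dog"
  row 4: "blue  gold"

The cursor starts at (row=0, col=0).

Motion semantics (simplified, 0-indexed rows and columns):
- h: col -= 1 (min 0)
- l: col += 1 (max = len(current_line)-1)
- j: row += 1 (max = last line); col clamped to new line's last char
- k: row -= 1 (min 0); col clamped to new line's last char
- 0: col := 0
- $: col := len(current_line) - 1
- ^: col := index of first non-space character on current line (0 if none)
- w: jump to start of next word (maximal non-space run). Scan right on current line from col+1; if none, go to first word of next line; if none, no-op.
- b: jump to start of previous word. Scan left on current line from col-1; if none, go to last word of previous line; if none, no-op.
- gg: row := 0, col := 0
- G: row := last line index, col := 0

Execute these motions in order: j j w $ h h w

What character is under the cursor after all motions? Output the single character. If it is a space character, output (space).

Answer: g

Derivation:
After 1 (j): row=1 col=0 char='_'
After 2 (j): row=2 col=0 char='_'
After 3 (w): row=2 col=1 char='m'
After 4 ($): row=2 col=17 char='g'
After 5 (h): row=2 col=16 char='o'
After 6 (h): row=2 col=15 char='d'
After 7 (w): row=3 col=1 char='g'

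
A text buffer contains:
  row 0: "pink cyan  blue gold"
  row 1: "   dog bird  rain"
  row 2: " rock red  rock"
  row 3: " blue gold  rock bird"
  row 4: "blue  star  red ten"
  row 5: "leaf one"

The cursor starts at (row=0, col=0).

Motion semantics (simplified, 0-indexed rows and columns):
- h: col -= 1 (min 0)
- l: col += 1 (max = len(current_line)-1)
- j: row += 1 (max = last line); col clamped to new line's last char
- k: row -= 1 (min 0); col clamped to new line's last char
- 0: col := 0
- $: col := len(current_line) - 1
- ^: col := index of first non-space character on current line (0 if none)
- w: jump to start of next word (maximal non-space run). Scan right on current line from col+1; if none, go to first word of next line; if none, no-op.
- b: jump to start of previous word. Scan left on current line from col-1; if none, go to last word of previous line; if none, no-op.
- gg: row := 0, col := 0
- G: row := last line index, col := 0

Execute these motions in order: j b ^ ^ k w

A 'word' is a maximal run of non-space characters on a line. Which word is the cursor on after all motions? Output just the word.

After 1 (j): row=1 col=0 char='_'
After 2 (b): row=0 col=16 char='g'
After 3 (^): row=0 col=0 char='p'
After 4 (^): row=0 col=0 char='p'
After 5 (k): row=0 col=0 char='p'
After 6 (w): row=0 col=5 char='c'

Answer: cyan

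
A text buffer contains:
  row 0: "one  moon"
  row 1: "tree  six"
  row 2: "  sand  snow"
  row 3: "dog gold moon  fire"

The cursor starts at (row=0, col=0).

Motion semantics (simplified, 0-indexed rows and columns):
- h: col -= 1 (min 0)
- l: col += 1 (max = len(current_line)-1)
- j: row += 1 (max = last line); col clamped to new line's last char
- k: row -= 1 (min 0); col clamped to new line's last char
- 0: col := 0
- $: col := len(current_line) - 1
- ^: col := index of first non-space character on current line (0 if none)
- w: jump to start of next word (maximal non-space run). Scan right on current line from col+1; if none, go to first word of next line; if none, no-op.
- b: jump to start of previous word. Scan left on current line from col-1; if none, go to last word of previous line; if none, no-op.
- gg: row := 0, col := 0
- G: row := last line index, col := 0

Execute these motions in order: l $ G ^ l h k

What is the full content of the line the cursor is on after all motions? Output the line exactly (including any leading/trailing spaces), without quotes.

Answer:   sand  snow

Derivation:
After 1 (l): row=0 col=1 char='n'
After 2 ($): row=0 col=8 char='n'
After 3 (G): row=3 col=0 char='d'
After 4 (^): row=3 col=0 char='d'
After 5 (l): row=3 col=1 char='o'
After 6 (h): row=3 col=0 char='d'
After 7 (k): row=2 col=0 char='_'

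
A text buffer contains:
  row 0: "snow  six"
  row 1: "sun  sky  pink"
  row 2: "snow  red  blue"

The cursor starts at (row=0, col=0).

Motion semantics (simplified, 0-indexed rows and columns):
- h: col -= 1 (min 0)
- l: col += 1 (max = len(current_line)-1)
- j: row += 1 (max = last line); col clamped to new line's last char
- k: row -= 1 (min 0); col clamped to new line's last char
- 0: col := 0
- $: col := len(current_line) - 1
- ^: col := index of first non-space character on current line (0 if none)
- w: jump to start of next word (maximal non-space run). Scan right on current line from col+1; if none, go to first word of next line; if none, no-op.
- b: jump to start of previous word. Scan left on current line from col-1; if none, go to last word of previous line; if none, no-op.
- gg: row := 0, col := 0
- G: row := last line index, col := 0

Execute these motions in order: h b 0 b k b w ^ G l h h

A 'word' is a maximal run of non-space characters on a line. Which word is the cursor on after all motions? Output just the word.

Answer: snow

Derivation:
After 1 (h): row=0 col=0 char='s'
After 2 (b): row=0 col=0 char='s'
After 3 (0): row=0 col=0 char='s'
After 4 (b): row=0 col=0 char='s'
After 5 (k): row=0 col=0 char='s'
After 6 (b): row=0 col=0 char='s'
After 7 (w): row=0 col=6 char='s'
After 8 (^): row=0 col=0 char='s'
After 9 (G): row=2 col=0 char='s'
After 10 (l): row=2 col=1 char='n'
After 11 (h): row=2 col=0 char='s'
After 12 (h): row=2 col=0 char='s'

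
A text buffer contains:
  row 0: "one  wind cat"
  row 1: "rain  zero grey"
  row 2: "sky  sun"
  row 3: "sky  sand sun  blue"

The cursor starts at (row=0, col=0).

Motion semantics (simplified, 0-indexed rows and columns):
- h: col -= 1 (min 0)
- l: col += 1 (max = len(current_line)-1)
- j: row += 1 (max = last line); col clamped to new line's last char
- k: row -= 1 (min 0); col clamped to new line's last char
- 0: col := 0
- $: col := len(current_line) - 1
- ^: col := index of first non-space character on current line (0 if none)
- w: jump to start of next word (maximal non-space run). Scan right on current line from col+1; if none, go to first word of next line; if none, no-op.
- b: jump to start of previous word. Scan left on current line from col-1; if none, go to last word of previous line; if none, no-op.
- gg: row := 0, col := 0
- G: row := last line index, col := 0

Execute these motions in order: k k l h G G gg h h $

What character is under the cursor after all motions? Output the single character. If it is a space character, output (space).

Answer: t

Derivation:
After 1 (k): row=0 col=0 char='o'
After 2 (k): row=0 col=0 char='o'
After 3 (l): row=0 col=1 char='n'
After 4 (h): row=0 col=0 char='o'
After 5 (G): row=3 col=0 char='s'
After 6 (G): row=3 col=0 char='s'
After 7 (gg): row=0 col=0 char='o'
After 8 (h): row=0 col=0 char='o'
After 9 (h): row=0 col=0 char='o'
After 10 ($): row=0 col=12 char='t'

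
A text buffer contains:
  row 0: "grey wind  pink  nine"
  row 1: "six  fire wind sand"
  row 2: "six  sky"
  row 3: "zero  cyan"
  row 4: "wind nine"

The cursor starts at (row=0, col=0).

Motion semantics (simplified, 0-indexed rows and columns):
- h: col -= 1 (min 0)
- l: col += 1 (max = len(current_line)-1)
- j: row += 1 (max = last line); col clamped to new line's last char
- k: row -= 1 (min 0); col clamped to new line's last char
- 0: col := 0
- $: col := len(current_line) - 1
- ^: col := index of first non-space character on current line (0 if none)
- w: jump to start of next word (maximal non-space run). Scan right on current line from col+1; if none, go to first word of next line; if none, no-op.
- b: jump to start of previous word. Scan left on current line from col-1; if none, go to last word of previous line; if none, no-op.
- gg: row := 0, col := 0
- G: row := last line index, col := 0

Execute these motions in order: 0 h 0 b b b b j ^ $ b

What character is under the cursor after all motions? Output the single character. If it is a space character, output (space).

After 1 (0): row=0 col=0 char='g'
After 2 (h): row=0 col=0 char='g'
After 3 (0): row=0 col=0 char='g'
After 4 (b): row=0 col=0 char='g'
After 5 (b): row=0 col=0 char='g'
After 6 (b): row=0 col=0 char='g'
After 7 (b): row=0 col=0 char='g'
After 8 (j): row=1 col=0 char='s'
After 9 (^): row=1 col=0 char='s'
After 10 ($): row=1 col=18 char='d'
After 11 (b): row=1 col=15 char='s'

Answer: s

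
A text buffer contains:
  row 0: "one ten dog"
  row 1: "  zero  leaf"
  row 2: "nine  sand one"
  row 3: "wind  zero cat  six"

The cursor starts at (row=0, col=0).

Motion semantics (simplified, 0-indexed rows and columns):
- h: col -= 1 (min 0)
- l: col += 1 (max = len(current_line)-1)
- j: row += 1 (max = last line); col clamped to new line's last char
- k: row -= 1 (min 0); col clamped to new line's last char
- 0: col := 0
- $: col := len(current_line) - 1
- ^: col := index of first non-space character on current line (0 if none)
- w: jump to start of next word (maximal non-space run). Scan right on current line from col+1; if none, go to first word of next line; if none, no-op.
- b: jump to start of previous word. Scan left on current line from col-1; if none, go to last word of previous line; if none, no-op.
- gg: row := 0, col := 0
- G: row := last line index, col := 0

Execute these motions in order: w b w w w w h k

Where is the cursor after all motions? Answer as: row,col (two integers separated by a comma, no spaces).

Answer: 0,7

Derivation:
After 1 (w): row=0 col=4 char='t'
After 2 (b): row=0 col=0 char='o'
After 3 (w): row=0 col=4 char='t'
After 4 (w): row=0 col=8 char='d'
After 5 (w): row=1 col=2 char='z'
After 6 (w): row=1 col=8 char='l'
After 7 (h): row=1 col=7 char='_'
After 8 (k): row=0 col=7 char='_'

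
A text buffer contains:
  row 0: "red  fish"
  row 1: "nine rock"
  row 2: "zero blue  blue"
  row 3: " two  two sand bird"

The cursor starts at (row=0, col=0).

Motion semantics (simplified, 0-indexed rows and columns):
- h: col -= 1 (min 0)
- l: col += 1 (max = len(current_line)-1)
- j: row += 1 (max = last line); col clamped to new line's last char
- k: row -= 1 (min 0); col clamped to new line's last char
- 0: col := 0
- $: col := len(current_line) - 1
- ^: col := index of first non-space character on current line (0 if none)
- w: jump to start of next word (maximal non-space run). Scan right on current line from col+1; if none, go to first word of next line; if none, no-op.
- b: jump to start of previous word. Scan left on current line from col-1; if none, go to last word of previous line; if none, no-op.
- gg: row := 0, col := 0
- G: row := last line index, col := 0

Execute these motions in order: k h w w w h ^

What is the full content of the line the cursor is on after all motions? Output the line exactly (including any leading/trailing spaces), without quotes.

After 1 (k): row=0 col=0 char='r'
After 2 (h): row=0 col=0 char='r'
After 3 (w): row=0 col=5 char='f'
After 4 (w): row=1 col=0 char='n'
After 5 (w): row=1 col=5 char='r'
After 6 (h): row=1 col=4 char='_'
After 7 (^): row=1 col=0 char='n'

Answer: nine rock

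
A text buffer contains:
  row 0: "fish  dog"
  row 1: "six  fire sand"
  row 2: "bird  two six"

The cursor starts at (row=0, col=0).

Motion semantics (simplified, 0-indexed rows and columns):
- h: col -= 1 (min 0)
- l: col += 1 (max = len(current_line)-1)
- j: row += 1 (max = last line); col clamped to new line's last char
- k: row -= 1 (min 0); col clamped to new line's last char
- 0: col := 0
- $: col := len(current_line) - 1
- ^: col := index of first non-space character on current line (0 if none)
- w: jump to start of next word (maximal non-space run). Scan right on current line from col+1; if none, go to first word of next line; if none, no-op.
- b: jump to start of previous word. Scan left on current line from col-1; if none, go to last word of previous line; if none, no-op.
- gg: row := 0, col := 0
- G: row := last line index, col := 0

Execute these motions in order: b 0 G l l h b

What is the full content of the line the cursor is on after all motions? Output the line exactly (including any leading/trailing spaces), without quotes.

After 1 (b): row=0 col=0 char='f'
After 2 (0): row=0 col=0 char='f'
After 3 (G): row=2 col=0 char='b'
After 4 (l): row=2 col=1 char='i'
After 5 (l): row=2 col=2 char='r'
After 6 (h): row=2 col=1 char='i'
After 7 (b): row=2 col=0 char='b'

Answer: bird  two six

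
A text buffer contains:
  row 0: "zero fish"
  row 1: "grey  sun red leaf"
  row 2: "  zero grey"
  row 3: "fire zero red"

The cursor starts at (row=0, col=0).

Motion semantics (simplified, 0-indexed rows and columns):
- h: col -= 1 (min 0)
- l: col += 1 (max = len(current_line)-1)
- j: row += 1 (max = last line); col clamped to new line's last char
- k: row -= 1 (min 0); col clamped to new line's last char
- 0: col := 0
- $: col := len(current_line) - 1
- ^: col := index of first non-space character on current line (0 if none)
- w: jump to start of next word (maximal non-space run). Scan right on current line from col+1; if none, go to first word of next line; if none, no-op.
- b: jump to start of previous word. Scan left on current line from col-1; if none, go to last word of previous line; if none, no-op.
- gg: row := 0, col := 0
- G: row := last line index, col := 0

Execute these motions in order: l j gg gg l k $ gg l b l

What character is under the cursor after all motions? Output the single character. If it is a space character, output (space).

Answer: e

Derivation:
After 1 (l): row=0 col=1 char='e'
After 2 (j): row=1 col=1 char='r'
After 3 (gg): row=0 col=0 char='z'
After 4 (gg): row=0 col=0 char='z'
After 5 (l): row=0 col=1 char='e'
After 6 (k): row=0 col=1 char='e'
After 7 ($): row=0 col=8 char='h'
After 8 (gg): row=0 col=0 char='z'
After 9 (l): row=0 col=1 char='e'
After 10 (b): row=0 col=0 char='z'
After 11 (l): row=0 col=1 char='e'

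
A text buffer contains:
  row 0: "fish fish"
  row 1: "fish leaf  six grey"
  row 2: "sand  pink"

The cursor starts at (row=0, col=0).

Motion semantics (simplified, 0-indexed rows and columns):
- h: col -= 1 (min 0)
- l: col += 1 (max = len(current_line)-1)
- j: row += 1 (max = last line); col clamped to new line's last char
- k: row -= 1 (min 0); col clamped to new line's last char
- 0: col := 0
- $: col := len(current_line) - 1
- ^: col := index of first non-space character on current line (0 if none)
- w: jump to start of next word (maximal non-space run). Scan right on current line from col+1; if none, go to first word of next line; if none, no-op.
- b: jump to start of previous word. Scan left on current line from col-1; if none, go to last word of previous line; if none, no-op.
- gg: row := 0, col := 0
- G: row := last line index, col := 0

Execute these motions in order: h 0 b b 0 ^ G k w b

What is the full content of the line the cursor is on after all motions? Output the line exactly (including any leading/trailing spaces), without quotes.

After 1 (h): row=0 col=0 char='f'
After 2 (0): row=0 col=0 char='f'
After 3 (b): row=0 col=0 char='f'
After 4 (b): row=0 col=0 char='f'
After 5 (0): row=0 col=0 char='f'
After 6 (^): row=0 col=0 char='f'
After 7 (G): row=2 col=0 char='s'
After 8 (k): row=1 col=0 char='f'
After 9 (w): row=1 col=5 char='l'
After 10 (b): row=1 col=0 char='f'

Answer: fish leaf  six grey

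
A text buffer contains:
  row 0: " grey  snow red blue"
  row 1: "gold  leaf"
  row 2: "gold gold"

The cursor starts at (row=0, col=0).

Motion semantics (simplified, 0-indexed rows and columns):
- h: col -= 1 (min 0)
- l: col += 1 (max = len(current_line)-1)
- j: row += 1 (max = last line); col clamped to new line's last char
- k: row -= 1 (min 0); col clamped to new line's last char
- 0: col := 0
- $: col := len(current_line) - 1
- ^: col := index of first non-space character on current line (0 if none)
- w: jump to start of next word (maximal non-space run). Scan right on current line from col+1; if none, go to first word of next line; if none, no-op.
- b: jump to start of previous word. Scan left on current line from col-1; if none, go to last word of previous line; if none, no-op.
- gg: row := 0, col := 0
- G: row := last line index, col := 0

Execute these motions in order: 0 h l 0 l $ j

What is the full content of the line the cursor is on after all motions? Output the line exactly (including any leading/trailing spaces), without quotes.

After 1 (0): row=0 col=0 char='_'
After 2 (h): row=0 col=0 char='_'
After 3 (l): row=0 col=1 char='g'
After 4 (0): row=0 col=0 char='_'
After 5 (l): row=0 col=1 char='g'
After 6 ($): row=0 col=19 char='e'
After 7 (j): row=1 col=9 char='f'

Answer: gold  leaf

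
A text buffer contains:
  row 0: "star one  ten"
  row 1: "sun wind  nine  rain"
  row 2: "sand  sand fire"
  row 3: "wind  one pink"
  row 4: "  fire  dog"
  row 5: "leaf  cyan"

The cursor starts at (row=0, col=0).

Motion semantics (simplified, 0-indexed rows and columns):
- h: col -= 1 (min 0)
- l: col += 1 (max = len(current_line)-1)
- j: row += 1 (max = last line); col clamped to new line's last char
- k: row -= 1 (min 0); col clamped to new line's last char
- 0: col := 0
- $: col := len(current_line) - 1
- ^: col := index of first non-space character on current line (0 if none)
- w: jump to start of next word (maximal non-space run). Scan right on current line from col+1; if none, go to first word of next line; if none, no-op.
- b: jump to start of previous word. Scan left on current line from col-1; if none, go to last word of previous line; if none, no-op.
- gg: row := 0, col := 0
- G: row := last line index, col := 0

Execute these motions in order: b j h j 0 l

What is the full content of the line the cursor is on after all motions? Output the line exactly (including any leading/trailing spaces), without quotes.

After 1 (b): row=0 col=0 char='s'
After 2 (j): row=1 col=0 char='s'
After 3 (h): row=1 col=0 char='s'
After 4 (j): row=2 col=0 char='s'
After 5 (0): row=2 col=0 char='s'
After 6 (l): row=2 col=1 char='a'

Answer: sand  sand fire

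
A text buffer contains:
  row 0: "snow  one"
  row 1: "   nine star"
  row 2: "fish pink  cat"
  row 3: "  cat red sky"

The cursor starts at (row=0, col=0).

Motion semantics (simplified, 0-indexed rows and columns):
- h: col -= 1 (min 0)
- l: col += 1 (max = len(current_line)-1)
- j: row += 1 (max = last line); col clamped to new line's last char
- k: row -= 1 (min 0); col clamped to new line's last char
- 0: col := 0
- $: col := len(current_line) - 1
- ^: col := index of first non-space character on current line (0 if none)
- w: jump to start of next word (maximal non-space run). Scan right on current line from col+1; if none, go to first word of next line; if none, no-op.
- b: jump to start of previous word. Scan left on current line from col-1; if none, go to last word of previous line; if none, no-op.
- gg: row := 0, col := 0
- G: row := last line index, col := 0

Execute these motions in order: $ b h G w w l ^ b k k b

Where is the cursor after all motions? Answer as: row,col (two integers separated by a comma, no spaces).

Answer: 0,6

Derivation:
After 1 ($): row=0 col=8 char='e'
After 2 (b): row=0 col=6 char='o'
After 3 (h): row=0 col=5 char='_'
After 4 (G): row=3 col=0 char='_'
After 5 (w): row=3 col=2 char='c'
After 6 (w): row=3 col=6 char='r'
After 7 (l): row=3 col=7 char='e'
After 8 (^): row=3 col=2 char='c'
After 9 (b): row=2 col=11 char='c'
After 10 (k): row=1 col=11 char='r'
After 11 (k): row=0 col=8 char='e'
After 12 (b): row=0 col=6 char='o'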